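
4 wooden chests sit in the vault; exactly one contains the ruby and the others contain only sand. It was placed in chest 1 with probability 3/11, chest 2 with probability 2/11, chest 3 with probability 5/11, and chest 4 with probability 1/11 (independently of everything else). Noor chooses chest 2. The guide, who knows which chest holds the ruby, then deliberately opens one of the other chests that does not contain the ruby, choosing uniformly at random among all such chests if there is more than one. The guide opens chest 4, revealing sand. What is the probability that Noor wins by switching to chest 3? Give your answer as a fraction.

15/28

Consider each possible location of the ruby in turn.
If it is in chest 1 (prior 3/11): the guide has 2 equally likely choices, so probability 1/2; weight (3/11)·(1/2) = 3/22.
If it is in chest 2 (prior 2/11): the guide has 3 equally likely choices, so probability 1/3; weight (2/11)·(1/3) = 2/33.
If it is in chest 3 (prior 5/11): the guide has 2 equally likely choices, so probability 1/2; weight (5/11)·(1/2) = 5/22.
If it is in chest 4 (prior 1/11): the guide opened chest 4, so this case is ruled out; weight (1/11)·0 = 0.
The weights sum to 14/33.
So P(the ruby in chest 3 | the guide opened chest 4) = (5/22) / (14/33) = 15/28.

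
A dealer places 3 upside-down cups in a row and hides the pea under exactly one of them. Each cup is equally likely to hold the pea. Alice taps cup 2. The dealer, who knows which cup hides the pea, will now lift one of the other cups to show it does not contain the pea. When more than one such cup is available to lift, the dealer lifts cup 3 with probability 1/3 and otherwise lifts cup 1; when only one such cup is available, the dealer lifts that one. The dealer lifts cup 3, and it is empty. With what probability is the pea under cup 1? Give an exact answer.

Condition on the true location of the pea.
If it is under cup 1 (prior 1/3): only cup 3 is available, probability 1; weight (1/3)·1 = 1/3.
If it is under cup 2 (prior 1/3): cup 3 is available, opened with probability 1/3; weight (1/3)·(1/3) = 1/9.
If it is under cup 3 (prior 1/3): the dealer opened cup 3, so this case is ruled out; weight (1/3)·0 = 0.
The weights sum to 4/9.
So P(the pea under cup 1 | the dealer opened cup 3) = (1/3) / (4/9) = 3/4.

3/4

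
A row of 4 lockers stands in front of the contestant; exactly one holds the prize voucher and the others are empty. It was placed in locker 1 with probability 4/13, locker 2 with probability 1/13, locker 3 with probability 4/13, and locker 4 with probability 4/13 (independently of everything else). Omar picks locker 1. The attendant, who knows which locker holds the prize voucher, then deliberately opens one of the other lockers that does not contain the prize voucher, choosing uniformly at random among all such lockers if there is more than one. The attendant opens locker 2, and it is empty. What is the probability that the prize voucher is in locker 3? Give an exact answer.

Consider each possible location of the prize voucher in turn.
If it is in locker 1 (prior 4/13): the attendant has 3 equally likely choices, so probability 1/3; weight (4/13)·(1/3) = 4/39.
If it is in locker 2 (prior 1/13): the attendant opened locker 2, so this case is ruled out; weight (1/13)·0 = 0.
If it is in either of lockers 3 and 4 (prior 4/13 each): the attendant has 2 equally likely choices, so probability 1/2; weight (4/13)·(1/2) = 2/13 each.
The weights sum to 16/39.
So P(the prize voucher in locker 3 | the attendant opened locker 2) = (2/13) / (16/39) = 3/8.

3/8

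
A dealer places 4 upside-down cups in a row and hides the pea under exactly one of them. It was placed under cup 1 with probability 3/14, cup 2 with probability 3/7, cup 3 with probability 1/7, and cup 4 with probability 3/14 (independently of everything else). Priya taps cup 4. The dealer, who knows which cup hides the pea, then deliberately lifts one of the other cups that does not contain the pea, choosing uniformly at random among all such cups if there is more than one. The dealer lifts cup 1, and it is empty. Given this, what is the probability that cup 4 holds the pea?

1/5

Consider each possible location of the pea in turn.
If it is under cup 1 (prior 3/14): the dealer opened cup 1, so this case is ruled out; weight (3/14)·0 = 0.
If it is under cup 2 (prior 3/7): the dealer has 2 equally likely choices, so probability 1/2; weight (3/7)·(1/2) = 3/14.
If it is under cup 3 (prior 1/7): the dealer has 2 equally likely choices, so probability 1/2; weight (1/7)·(1/2) = 1/14.
If it is under cup 4 (prior 3/14): the dealer has 3 equally likely choices, so probability 1/3; weight (3/14)·(1/3) = 1/14.
The weights sum to 5/14.
So P(the pea under cup 4 | the dealer opened cup 1) = (1/14) / (5/14) = 1/5.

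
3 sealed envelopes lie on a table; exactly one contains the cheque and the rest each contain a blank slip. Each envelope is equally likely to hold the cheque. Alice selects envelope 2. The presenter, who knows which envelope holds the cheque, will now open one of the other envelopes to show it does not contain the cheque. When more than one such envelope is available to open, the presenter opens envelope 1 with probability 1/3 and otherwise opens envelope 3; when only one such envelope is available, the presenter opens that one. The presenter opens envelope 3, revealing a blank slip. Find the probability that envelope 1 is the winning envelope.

Condition on the true location of the cheque.
If it is in envelope 1 (prior 1/3): only envelope 3 is available, probability 1; weight (1/3)·1 = 1/3.
If it is in envelope 2 (prior 1/3): envelope 1 is available but not opened, probability 2/3; weight (1/3)·(2/3) = 2/9.
If it is in envelope 3 (prior 1/3): the presenter opened envelope 3, so this case is ruled out; weight (1/3)·0 = 0.
The weights sum to 5/9.
So P(the cheque in envelope 1 | the presenter opened envelope 3) = (1/3) / (5/9) = 3/5.

3/5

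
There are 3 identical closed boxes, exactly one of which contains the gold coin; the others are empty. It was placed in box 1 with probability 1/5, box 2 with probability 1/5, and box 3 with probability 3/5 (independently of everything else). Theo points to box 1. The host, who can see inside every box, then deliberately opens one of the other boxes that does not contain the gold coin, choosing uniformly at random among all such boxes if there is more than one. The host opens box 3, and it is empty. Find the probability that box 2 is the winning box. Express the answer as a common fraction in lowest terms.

2/3

Condition on the true location of the gold coin.
If it is in box 1 (prior 1/5): the host has 2 equally likely choices, so probability 1/2; weight (1/5)·(1/2) = 1/10.
If it is in box 2 (prior 1/5): the host has no choice, probability 1; weight (1/5)·1 = 1/5.
If it is in box 3 (prior 3/5): the host opened box 3, so this case is ruled out; weight (3/5)·0 = 0.
The weights sum to 3/10.
So P(the gold coin in box 2 | the host opened box 3) = (1/5) / (3/10) = 2/3.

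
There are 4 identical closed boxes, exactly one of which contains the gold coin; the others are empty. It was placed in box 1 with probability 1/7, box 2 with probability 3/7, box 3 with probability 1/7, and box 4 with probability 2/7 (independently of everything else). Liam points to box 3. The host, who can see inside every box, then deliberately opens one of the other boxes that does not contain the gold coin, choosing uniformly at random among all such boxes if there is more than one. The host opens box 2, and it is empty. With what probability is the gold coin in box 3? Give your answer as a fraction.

Consider each possible location of the gold coin in turn.
If it is in box 1 (prior 1/7): the host has 2 equally likely choices, so probability 1/2; weight (1/7)·(1/2) = 1/14.
If it is in box 2 (prior 3/7): the host opened box 2, so this case is ruled out; weight (3/7)·0 = 0.
If it is in box 3 (prior 1/7): the host has 3 equally likely choices, so probability 1/3; weight (1/7)·(1/3) = 1/21.
If it is in box 4 (prior 2/7): the host has 2 equally likely choices, so probability 1/2; weight (2/7)·(1/2) = 1/7.
The weights sum to 11/42.
So P(the gold coin in box 3 | the host opened box 2) = (1/21) / (11/42) = 2/11.

2/11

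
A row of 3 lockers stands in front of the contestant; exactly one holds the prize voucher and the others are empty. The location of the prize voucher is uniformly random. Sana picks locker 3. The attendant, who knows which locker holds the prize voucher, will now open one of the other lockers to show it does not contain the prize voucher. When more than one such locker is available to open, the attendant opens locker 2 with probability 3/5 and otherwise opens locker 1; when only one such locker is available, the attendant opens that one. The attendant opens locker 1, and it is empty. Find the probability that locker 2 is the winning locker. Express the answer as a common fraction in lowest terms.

Condition on the true location of the prize voucher.
If it is in locker 1 (prior 1/3): the attendant opened locker 1, so this case is ruled out; weight (1/3)·0 = 0.
If it is in locker 2 (prior 1/3): only locker 1 is available, probability 1; weight (1/3)·1 = 1/3.
If it is in locker 3 (prior 1/3): locker 2 is available but not opened, probability 2/5; weight (1/3)·(2/5) = 2/15.
The weights sum to 7/15.
So P(the prize voucher in locker 2 | the attendant opened locker 1) = (1/3) / (7/15) = 5/7.

5/7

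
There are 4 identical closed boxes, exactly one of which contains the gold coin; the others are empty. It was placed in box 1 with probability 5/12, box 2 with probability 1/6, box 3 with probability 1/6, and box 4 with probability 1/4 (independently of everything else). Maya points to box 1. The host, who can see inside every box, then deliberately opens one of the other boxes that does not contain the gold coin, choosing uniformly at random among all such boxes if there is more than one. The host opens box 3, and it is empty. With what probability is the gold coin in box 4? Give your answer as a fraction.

9/25

Condition on the true location of the gold coin.
If it is in box 1 (prior 5/12): the host has 3 equally likely choices, so probability 1/3; weight (5/12)·(1/3) = 5/36.
If it is in box 2 (prior 1/6): the host has 2 equally likely choices, so probability 1/2; weight (1/6)·(1/2) = 1/12.
If it is in box 3 (prior 1/6): the host opened box 3, so this case is ruled out; weight (1/6)·0 = 0.
If it is in box 4 (prior 1/4): the host has 2 equally likely choices, so probability 1/2; weight (1/4)·(1/2) = 1/8.
The weights sum to 25/72.
So P(the gold coin in box 4 | the host opened box 3) = (1/8) / (25/72) = 9/25.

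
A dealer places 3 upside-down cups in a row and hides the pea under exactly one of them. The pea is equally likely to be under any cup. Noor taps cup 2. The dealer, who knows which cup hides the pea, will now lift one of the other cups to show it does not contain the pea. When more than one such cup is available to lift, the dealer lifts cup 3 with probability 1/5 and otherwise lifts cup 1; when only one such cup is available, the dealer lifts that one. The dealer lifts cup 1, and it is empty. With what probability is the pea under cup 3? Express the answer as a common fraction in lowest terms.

Consider each possible location of the pea in turn.
If it is under cup 1 (prior 1/3): the dealer opened cup 1, so this case is ruled out; weight (1/3)·0 = 0.
If it is under cup 2 (prior 1/3): cup 3 is available but not opened, probability 4/5; weight (1/3)·(4/5) = 4/15.
If it is under cup 3 (prior 1/3): only cup 1 is available, probability 1; weight (1/3)·1 = 1/3.
The weights sum to 3/5.
So P(the pea under cup 3 | the dealer opened cup 1) = (1/3) / (3/5) = 5/9.

5/9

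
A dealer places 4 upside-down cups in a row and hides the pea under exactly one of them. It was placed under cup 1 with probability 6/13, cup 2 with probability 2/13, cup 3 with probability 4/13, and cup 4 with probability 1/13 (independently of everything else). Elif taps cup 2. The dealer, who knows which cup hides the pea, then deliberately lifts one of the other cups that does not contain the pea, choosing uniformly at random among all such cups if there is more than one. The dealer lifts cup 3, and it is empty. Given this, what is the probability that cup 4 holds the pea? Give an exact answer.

Condition on the true location of the pea.
If it is under cup 1 (prior 6/13): the dealer has 2 equally likely choices, so probability 1/2; weight (6/13)·(1/2) = 3/13.
If it is under cup 2 (prior 2/13): the dealer has 3 equally likely choices, so probability 1/3; weight (2/13)·(1/3) = 2/39.
If it is under cup 3 (prior 4/13): the dealer opened cup 3, so this case is ruled out; weight (4/13)·0 = 0.
If it is under cup 4 (prior 1/13): the dealer has 2 equally likely choices, so probability 1/2; weight (1/13)·(1/2) = 1/26.
The weights sum to 25/78.
So P(the pea under cup 4 | the dealer opened cup 3) = (1/26) / (25/78) = 3/25.

3/25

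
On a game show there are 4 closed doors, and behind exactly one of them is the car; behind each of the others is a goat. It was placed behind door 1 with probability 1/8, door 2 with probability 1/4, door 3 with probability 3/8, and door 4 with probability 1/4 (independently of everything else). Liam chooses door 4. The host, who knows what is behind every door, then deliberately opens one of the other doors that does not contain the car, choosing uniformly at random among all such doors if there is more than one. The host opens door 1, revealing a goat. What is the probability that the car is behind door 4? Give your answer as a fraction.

4/19

Condition on the true location of the car.
If it is behind door 1 (prior 1/8): the host opened door 1, so this case is ruled out; weight (1/8)·0 = 0.
If it is behind door 2 (prior 1/4): the host has 2 equally likely choices, so probability 1/2; weight (1/4)·(1/2) = 1/8.
If it is behind door 3 (prior 3/8): the host has 2 equally likely choices, so probability 1/2; weight (3/8)·(1/2) = 3/16.
If it is behind door 4 (prior 1/4): the host has 3 equally likely choices, so probability 1/3; weight (1/4)·(1/3) = 1/12.
The weights sum to 19/48.
So P(the car behind door 4 | the host opened door 1) = (1/12) / (19/48) = 4/19.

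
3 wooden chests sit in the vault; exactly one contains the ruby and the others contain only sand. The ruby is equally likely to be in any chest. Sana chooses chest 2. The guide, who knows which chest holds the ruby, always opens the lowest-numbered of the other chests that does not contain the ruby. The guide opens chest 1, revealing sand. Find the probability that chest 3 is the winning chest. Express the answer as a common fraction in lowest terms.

1/2

Apply Bayes' rule, conditioning on where the ruby actually is.
If it is in chest 1 (prior 1/3): the guide opened chest 1, so this case is ruled out; weight (1/3)·0 = 0.
If it is in either of chests 2 and 3 (prior 1/3 each): chest 1 is the lowest-numbered option available, probability 1; weight (1/3)·1 = 1/3 each.
The weights sum to 2/3.
So P(the ruby in chest 3 | the guide opened chest 1) = (1/3) / (2/3) = 1/2.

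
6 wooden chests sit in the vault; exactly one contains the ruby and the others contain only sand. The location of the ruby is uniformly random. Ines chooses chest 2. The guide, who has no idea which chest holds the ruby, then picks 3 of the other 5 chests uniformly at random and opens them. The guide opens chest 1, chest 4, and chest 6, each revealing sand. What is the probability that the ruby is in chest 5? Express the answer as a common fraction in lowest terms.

1/3

Because the guide chose which chests to open without knowing where the ruby is, the choice is independent of the prize location. Learning that none of the 3 opened chests holds the ruby simply rules out those 3 locations and leaves the remaining 3 chests still equally likely by symmetry.
So P(the ruby in chest 5) = 1/3.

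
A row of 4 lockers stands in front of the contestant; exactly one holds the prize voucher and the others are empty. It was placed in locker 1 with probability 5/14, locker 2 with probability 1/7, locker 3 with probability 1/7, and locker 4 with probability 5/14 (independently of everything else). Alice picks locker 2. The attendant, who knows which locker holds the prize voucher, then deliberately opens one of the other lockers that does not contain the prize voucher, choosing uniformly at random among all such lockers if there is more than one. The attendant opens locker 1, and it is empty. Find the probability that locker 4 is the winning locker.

3/5

Condition on the true location of the prize voucher.
If it is in locker 1 (prior 5/14): the attendant opened locker 1, so this case is ruled out; weight (5/14)·0 = 0.
If it is in locker 2 (prior 1/7): the attendant has 3 equally likely choices, so probability 1/3; weight (1/7)·(1/3) = 1/21.
If it is in locker 3 (prior 1/7): the attendant has 2 equally likely choices, so probability 1/2; weight (1/7)·(1/2) = 1/14.
If it is in locker 4 (prior 5/14): the attendant has 2 equally likely choices, so probability 1/2; weight (5/14)·(1/2) = 5/28.
The weights sum to 25/84.
So P(the prize voucher in locker 4 | the attendant opened locker 1) = (5/28) / (25/84) = 3/5.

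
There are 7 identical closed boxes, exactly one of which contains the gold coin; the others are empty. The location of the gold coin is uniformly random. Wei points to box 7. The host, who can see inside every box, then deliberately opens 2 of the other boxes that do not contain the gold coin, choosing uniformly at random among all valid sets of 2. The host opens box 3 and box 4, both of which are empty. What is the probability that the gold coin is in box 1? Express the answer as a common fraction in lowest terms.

3/14

Consider each possible location of the gold coin in turn.
If it is in any of boxes 1, 2, 5, and 6 (prior 1/7 each): the host has 10 equally likely choices, so probability 1/10; weight (1/7)·(1/10) = 1/70 each.
If it is in either of boxes 3 and 4 (prior 1/7 each): that box was opened and seen not to hold the prize — ruled out; weight (1/7)·0 = 0 each.
If it is in box 7 (prior 1/7): the host has 15 equally likely choices, so probability 1/15; weight (1/7)·(1/15) = 1/105.
The weights sum to 1/15.
So P(the gold coin in box 1 | the host opened box 3 and box 4) = (1/70) / (1/15) = 3/14.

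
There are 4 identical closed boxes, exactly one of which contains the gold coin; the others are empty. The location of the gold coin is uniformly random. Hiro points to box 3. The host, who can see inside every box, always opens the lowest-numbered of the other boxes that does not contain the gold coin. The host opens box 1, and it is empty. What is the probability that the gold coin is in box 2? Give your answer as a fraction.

Consider each possible location of the gold coin in turn.
If it is in box 1 (prior 1/4): the host opened box 1, so this case is ruled out; weight (1/4)·0 = 0.
If it is in any of boxes 2, 3, and 4 (prior 1/4 each): box 1 is the lowest-numbered option available, probability 1; weight (1/4)·1 = 1/4 each.
The weights sum to 3/4.
So P(the gold coin in box 2 | the host opened box 1) = (1/4) / (3/4) = 1/3.

1/3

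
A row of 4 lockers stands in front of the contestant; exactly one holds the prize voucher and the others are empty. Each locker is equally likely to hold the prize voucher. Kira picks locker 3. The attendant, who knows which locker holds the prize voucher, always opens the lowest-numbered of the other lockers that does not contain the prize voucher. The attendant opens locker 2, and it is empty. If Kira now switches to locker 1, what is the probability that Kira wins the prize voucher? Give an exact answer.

Consider each possible location of the prize voucher in turn.
If it is in locker 1 (prior 1/4): locker 2 is the lowest-numbered option available, probability 1; weight (1/4)·1 = 1/4.
If it is in locker 2 (prior 1/4): the attendant opened locker 2, so this case is ruled out; weight (1/4)·0 = 0.
If it is in either of lockers 3 and 4 (prior 1/4 each): the attendant would have opened locker 1 instead, probability 0; weight (1/4)·0 = 0 each.
The weights sum to 1/4.
So P(the prize voucher in locker 1 | the attendant opened locker 2) = (1/4) / (1/4) = 1.

1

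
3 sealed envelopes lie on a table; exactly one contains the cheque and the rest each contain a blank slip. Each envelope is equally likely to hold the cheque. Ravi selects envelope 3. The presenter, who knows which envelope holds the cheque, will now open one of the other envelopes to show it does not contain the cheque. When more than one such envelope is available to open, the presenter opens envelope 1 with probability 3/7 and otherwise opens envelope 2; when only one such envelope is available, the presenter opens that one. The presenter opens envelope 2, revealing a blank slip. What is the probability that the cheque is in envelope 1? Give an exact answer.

7/11

Condition on the true location of the cheque.
If it is in envelope 1 (prior 1/3): only envelope 2 is available, probability 1; weight (1/3)·1 = 1/3.
If it is in envelope 2 (prior 1/3): the presenter opened envelope 2, so this case is ruled out; weight (1/3)·0 = 0.
If it is in envelope 3 (prior 1/3): envelope 1 is available but not opened, probability 4/7; weight (1/3)·(4/7) = 4/21.
The weights sum to 11/21.
So P(the cheque in envelope 1 | the presenter opened envelope 2) = (1/3) / (11/21) = 7/11.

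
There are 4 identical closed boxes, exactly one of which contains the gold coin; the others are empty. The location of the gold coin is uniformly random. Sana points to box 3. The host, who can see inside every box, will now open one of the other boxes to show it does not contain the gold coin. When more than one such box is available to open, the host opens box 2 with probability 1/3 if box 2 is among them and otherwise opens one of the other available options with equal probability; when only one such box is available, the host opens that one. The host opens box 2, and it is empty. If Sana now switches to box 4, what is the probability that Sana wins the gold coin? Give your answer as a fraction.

1/3

Condition on the true location of the gold coin.
If it is in any of boxes 1, 3, and 4 (prior 1/4 each): box 2 is available, opened with probability 1/3; weight (1/4)·(1/3) = 1/12 each.
If it is in box 2 (prior 1/4): the host opened box 2, so this case is ruled out; weight (1/4)·0 = 0.
The weights sum to 1/4.
So P(the gold coin in box 4 | the host opened box 2) = (1/12) / (1/4) = 1/3.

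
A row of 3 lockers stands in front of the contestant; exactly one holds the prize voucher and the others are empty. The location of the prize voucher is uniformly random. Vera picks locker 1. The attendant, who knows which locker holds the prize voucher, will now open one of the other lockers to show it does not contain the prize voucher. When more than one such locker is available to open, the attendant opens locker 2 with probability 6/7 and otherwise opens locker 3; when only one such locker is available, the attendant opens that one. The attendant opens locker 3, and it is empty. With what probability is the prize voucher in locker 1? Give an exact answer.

Condition on the true location of the prize voucher.
If it is in locker 1 (prior 1/3): locker 2 is available but not opened, probability 1/7; weight (1/3)·(1/7) = 1/21.
If it is in locker 2 (prior 1/3): only locker 3 is available, probability 1; weight (1/3)·1 = 1/3.
If it is in locker 3 (prior 1/3): the attendant opened locker 3, so this case is ruled out; weight (1/3)·0 = 0.
The weights sum to 8/21.
So P(the prize voucher in locker 1 | the attendant opened locker 3) = (1/21) / (8/21) = 1/8.

1/8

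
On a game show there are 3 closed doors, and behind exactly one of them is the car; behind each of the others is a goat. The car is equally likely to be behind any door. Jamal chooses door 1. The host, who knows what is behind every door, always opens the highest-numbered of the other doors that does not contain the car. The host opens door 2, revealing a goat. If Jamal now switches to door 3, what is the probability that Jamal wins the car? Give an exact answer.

Condition on the true location of the car.
If it is behind door 1 (prior 1/3): the host would have opened door 3 instead, probability 0; weight (1/3)·0 = 0.
If it is behind door 2 (prior 1/3): the host opened door 2, so this case is ruled out; weight (1/3)·0 = 0.
If it is behind door 3 (prior 1/3): door 2 is the highest-numbered option available, probability 1; weight (1/3)·1 = 1/3.
The weights sum to 1/3.
So P(the car behind door 3 | the host opened door 2) = (1/3) / (1/3) = 1.

1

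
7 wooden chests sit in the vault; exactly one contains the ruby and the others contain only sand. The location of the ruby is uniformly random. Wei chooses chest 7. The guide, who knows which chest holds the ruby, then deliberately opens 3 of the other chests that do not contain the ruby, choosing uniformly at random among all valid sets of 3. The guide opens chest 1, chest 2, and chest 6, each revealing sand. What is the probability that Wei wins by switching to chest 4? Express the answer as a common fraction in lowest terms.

2/7

Consider each possible location of the ruby in turn.
If it is in any of chests 1, 2, and 6 (prior 1/7 each): that chest was opened and seen not to hold the prize — ruled out; weight (1/7)·0 = 0 each.
If it is in any of chests 3, 4, and 5 (prior 1/7 each): the guide has 10 equally likely choices, so probability 1/10; weight (1/7)·(1/10) = 1/70 each.
If it is in chest 7 (prior 1/7): the guide has 20 equally likely choices, so probability 1/20; weight (1/7)·(1/20) = 1/140.
The weights sum to 1/20.
So P(the ruby in chest 4 | the guide opened chest 1, chest 2, and chest 6) = (1/70) / (1/20) = 2/7.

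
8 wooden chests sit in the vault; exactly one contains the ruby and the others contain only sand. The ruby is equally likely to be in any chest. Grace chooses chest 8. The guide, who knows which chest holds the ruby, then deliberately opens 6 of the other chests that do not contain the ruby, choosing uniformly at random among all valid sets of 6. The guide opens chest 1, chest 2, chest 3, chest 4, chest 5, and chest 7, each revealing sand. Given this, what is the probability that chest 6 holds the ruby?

7/8

Condition on the true location of the ruby.
If it is in any of chests 1, 2, 3, 4, 5, and 7 (prior 1/8 each): that chest was opened and seen not to hold the prize — ruled out; weight (1/8)·0 = 0 each.
If it is in chest 6 (prior 1/8): the guide has no choice, probability 1; weight (1/8)·1 = 1/8.
If it is in chest 8 (prior 1/8): the guide has 7 equally likely choices, so probability 1/7; weight (1/8)·(1/7) = 1/56.
The weights sum to 1/7.
So P(the ruby in chest 6 | the guide opened chest 1, chest 2, chest 3, chest 4, chest 5, and chest 7) = (1/8) / (1/7) = 7/8.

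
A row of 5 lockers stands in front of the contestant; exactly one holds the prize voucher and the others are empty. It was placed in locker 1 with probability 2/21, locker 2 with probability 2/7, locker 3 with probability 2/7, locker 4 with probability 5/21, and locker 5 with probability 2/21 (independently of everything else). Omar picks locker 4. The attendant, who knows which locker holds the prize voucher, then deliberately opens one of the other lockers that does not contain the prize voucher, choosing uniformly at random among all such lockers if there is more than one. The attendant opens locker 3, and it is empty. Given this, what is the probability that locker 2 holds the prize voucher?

24/55

Consider each possible location of the prize voucher in turn.
If it is in either of lockers 1 and 5 (prior 2/21 each): the attendant has 3 equally likely choices, so probability 1/3; weight (2/21)·(1/3) = 2/63 each.
If it is in locker 2 (prior 2/7): the attendant has 3 equally likely choices, so probability 1/3; weight (2/7)·(1/3) = 2/21.
If it is in locker 3 (prior 2/7): the attendant opened locker 3, so this case is ruled out; weight (2/7)·0 = 0.
If it is in locker 4 (prior 5/21): the attendant has 4 equally likely choices, so probability 1/4; weight (5/21)·(1/4) = 5/84.
The weights sum to 55/252.
So P(the prize voucher in locker 2 | the attendant opened locker 3) = (2/21) / (55/252) = 24/55.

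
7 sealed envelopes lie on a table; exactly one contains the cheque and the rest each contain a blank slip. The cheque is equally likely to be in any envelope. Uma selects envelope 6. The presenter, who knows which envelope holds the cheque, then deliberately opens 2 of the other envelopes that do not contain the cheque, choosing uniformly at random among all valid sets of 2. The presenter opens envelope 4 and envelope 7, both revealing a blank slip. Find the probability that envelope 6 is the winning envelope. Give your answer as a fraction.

1/7

Condition on the true location of the cheque.
If it is in any of envelopes 1, 2, 3, and 5 (prior 1/7 each): the presenter has 10 equally likely choices, so probability 1/10; weight (1/7)·(1/10) = 1/70 each.
If it is in either of envelopes 4 and 7 (prior 1/7 each): that envelope was opened and seen not to hold the prize — ruled out; weight (1/7)·0 = 0 each.
If it is in envelope 6 (prior 1/7): the presenter has 15 equally likely choices, so probability 1/15; weight (1/7)·(1/15) = 1/105.
The weights sum to 1/15.
So P(the cheque in envelope 6 | the presenter opened envelope 4 and envelope 7) = (1/105) / (1/15) = 1/7.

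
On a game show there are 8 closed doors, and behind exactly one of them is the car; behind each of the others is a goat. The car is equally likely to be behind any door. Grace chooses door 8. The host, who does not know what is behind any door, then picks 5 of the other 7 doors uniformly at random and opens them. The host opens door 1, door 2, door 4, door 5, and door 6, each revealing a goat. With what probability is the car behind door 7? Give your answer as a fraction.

Consider each possible location of the car in turn.
If it is behind any of doors 1, 2, 4, 5, and 6 (prior 1/8 each): that door was opened and seen not to hold the prize — ruled out; weight (1/8)·0 = 0 each.
If it is behind any of doors 3, 7, and 8 (prior 1/8 each): the host picks exactly this set with probability 1/21 regardless, and none is the prize; weight (1/8)·(1/21) = 1/168 each.
The weights sum to 1/56.
So P(the car behind door 7 | the host opened door 1, door 2, door 4, door 5, and door 6) = (1/168) / (1/56) = 1/3.

1/3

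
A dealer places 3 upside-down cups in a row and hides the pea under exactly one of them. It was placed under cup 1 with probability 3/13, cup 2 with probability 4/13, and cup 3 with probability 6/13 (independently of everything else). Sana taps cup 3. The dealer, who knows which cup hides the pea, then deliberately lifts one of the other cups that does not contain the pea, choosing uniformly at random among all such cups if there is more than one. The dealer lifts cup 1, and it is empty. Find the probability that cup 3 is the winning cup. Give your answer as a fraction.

Condition on the true location of the pea.
If it is under cup 1 (prior 3/13): the dealer opened cup 1, so this case is ruled out; weight (3/13)·0 = 0.
If it is under cup 2 (prior 4/13): the dealer has no choice, probability 1; weight (4/13)·1 = 4/13.
If it is under cup 3 (prior 6/13): the dealer has 2 equally likely choices, so probability 1/2; weight (6/13)·(1/2) = 3/13.
The weights sum to 7/13.
So P(the pea under cup 3 | the dealer opened cup 1) = (3/13) / (7/13) = 3/7.

3/7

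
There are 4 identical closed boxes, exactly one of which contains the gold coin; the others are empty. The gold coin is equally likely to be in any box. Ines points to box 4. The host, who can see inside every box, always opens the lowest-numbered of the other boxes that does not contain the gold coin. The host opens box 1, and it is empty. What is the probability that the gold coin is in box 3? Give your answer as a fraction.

1/3

Apply Bayes' rule, conditioning on where the gold coin actually is.
If it is in box 1 (prior 1/4): the host opened box 1, so this case is ruled out; weight (1/4)·0 = 0.
If it is in any of boxes 2, 3, and 4 (prior 1/4 each): box 1 is the lowest-numbered option available, probability 1; weight (1/4)·1 = 1/4 each.
The weights sum to 3/4.
So P(the gold coin in box 3 | the host opened box 1) = (1/4) / (3/4) = 1/3.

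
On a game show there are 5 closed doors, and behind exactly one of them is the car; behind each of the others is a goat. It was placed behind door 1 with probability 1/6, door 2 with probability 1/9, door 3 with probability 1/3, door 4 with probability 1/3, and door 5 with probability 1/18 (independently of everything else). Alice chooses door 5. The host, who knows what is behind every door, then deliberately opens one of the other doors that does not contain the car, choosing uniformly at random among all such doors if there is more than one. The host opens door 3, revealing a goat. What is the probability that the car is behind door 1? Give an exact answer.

Apply Bayes' rule, conditioning on where the car actually is.
If it is behind door 1 (prior 1/6): the host has 3 equally likely choices, so probability 1/3; weight (1/6)·(1/3) = 1/18.
If it is behind door 2 (prior 1/9): the host has 3 equally likely choices, so probability 1/3; weight (1/9)·(1/3) = 1/27.
If it is behind door 3 (prior 1/3): the host opened door 3, so this case is ruled out; weight (1/3)·0 = 0.
If it is behind door 4 (prior 1/3): the host has 3 equally likely choices, so probability 1/3; weight (1/3)·(1/3) = 1/9.
If it is behind door 5 (prior 1/18): the host has 4 equally likely choices, so probability 1/4; weight (1/18)·(1/4) = 1/72.
The weights sum to 47/216.
So P(the car behind door 1 | the host opened door 3) = (1/18) / (47/216) = 12/47.

12/47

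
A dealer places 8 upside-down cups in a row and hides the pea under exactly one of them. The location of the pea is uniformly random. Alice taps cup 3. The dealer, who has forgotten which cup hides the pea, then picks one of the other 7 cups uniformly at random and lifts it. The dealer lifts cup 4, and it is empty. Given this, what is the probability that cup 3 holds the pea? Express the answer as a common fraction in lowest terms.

Consider each possible location of the pea in turn.
If it is under any of cups 1, 2, 3, 5, 6, 7, and 8 (prior 1/8 each): the dealer picks cup 4 with probability 1/7 regardless, and it is not the prize; weight (1/8)·(1/7) = 1/56 each.
If it is under cup 4 (prior 1/8): the dealer opened cup 4, so this case is ruled out; weight (1/8)·0 = 0.
The weights sum to 1/8.
So P(the pea under cup 3 | the dealer opened cup 4) = (1/56) / (1/8) = 1/7.

1/7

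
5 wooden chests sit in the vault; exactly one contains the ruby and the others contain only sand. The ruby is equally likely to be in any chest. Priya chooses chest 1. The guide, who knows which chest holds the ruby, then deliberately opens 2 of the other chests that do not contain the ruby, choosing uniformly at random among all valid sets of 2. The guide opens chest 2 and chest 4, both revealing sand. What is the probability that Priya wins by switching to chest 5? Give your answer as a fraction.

Consider each possible location of the ruby in turn.
If it is in chest 1 (prior 1/5): the guide has 6 equally likely choices, so probability 1/6; weight (1/5)·(1/6) = 1/30.
If it is in either of chests 2 and 4 (prior 1/5 each): that chest was opened and seen not to hold the prize — ruled out; weight (1/5)·0 = 0 each.
If it is in either of chests 3 and 5 (prior 1/5 each): the guide has 3 equally likely choices, so probability 1/3; weight (1/5)·(1/3) = 1/15 each.
The weights sum to 1/6.
So P(the ruby in chest 5 | the guide opened chest 2 and chest 4) = (1/15) / (1/6) = 2/5.

2/5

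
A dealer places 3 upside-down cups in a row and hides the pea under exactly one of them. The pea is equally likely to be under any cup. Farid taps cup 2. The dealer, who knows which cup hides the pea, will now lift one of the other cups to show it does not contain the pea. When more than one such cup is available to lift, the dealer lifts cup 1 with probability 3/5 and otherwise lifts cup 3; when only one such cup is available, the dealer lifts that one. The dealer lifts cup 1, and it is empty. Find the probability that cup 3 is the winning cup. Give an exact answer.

5/8

Apply Bayes' rule, conditioning on where the pea actually is.
If it is under cup 1 (prior 1/3): the dealer opened cup 1, so this case is ruled out; weight (1/3)·0 = 0.
If it is under cup 2 (prior 1/3): cup 1 is available, opened with probability 3/5; weight (1/3)·(3/5) = 1/5.
If it is under cup 3 (prior 1/3): only cup 1 is available, probability 1; weight (1/3)·1 = 1/3.
The weights sum to 8/15.
So P(the pea under cup 3 | the dealer opened cup 1) = (1/3) / (8/15) = 5/8.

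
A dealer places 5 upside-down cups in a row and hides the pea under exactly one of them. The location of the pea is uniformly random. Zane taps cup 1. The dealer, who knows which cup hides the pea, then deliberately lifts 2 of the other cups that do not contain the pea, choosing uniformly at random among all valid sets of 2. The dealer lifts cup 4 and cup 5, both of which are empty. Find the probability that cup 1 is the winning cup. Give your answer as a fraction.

Condition on the true location of the pea.
If it is under cup 1 (prior 1/5): the dealer has 6 equally likely choices, so probability 1/6; weight (1/5)·(1/6) = 1/30.
If it is under either of cups 2 and 3 (prior 1/5 each): the dealer has 3 equally likely choices, so probability 1/3; weight (1/5)·(1/3) = 1/15 each.
If it is under either of cups 4 and 5 (prior 1/5 each): that cup was opened and seen not to hold the prize — ruled out; weight (1/5)·0 = 0 each.
The weights sum to 1/6.
So P(the pea under cup 1 | the dealer opened cup 4 and cup 5) = (1/30) / (1/6) = 1/5.

1/5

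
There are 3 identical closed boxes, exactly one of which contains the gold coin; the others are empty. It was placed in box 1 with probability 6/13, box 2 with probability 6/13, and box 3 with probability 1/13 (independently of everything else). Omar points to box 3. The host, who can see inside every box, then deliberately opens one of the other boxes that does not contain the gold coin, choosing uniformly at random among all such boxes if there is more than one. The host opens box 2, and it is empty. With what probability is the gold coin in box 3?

Apply Bayes' rule, conditioning on where the gold coin actually is.
If it is in box 1 (prior 6/13): the host has no choice, probability 1; weight (6/13)·1 = 6/13.
If it is in box 2 (prior 6/13): the host opened box 2, so this case is ruled out; weight (6/13)·0 = 0.
If it is in box 3 (prior 1/13): the host has 2 equally likely choices, so probability 1/2; weight (1/13)·(1/2) = 1/26.
The weights sum to 1/2.
So P(the gold coin in box 3 | the host opened box 2) = (1/26) / (1/2) = 1/13.

1/13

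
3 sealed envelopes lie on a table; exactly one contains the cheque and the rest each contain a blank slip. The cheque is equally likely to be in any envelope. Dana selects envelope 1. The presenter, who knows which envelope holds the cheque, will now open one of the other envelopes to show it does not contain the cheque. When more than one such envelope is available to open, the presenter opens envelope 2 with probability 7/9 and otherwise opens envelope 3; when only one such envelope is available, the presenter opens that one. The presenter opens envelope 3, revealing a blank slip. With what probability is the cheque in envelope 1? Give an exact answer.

Consider each possible location of the cheque in turn.
If it is in envelope 1 (prior 1/3): envelope 2 is available but not opened, probability 2/9; weight (1/3)·(2/9) = 2/27.
If it is in envelope 2 (prior 1/3): only envelope 3 is available, probability 1; weight (1/3)·1 = 1/3.
If it is in envelope 3 (prior 1/3): the presenter opened envelope 3, so this case is ruled out; weight (1/3)·0 = 0.
The weights sum to 11/27.
So P(the cheque in envelope 1 | the presenter opened envelope 3) = (2/27) / (11/27) = 2/11.

2/11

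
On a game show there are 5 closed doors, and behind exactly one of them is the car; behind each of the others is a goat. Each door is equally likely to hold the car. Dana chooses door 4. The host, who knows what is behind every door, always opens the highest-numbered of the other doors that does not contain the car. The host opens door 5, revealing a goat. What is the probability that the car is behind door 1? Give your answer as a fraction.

Condition on the true location of the car.
If it is behind any of doors 1, 2, 3, and 4 (prior 1/5 each): door 5 is the highest-numbered option available, probability 1; weight (1/5)·1 = 1/5 each.
If it is behind door 5 (prior 1/5): the host opened door 5, so this case is ruled out; weight (1/5)·0 = 0.
The weights sum to 4/5.
So P(the car behind door 1 | the host opened door 5) = (1/5) / (4/5) = 1/4.

1/4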